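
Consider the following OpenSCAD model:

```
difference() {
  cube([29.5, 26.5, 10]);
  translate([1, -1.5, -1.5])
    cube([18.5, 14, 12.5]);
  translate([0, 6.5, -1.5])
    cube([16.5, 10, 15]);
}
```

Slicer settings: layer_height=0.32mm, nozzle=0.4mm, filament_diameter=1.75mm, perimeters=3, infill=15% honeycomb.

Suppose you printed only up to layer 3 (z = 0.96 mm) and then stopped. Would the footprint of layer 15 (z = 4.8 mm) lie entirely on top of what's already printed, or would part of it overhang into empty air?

entirely on top

Compare the two slices. At z = 0.96: the cube (footprint 29.5×26.5) is included at this height (area 781.75 mm²); the 18.5×14 cube at (1, -1.5) contributes its full rectangle (area 259.00 mm²); the cube at (0, 6.5) (footprint 16.5×10) is included at this height (area 165.00 mm²); Subtracting the remaining from the first: starting from the 29.5×26.5 cube (781.75 mm²), the 18.5×14 cube at (1, -1.5) partially overlaps it — only the 231.25 mm² overlap (of its 259.00 mm²) is removed, clipping the outline; the 16.5×10 cube at (0, 6.5) partially overlaps it — only the 72.00 mm² overlap (of its 165.00 mm²) is removed, clipping the outline — area = 478.50 mm². At z = 4.8: the cube is present — its section is the full 29.5×26.5 rectangle (area 781.75 mm²); the 18.5×14 cube at (1, -1.5) contributes its full rectangle (area 259.00 mm²); the cube at (0, 6.5) (footprint 16.5×10) is included at this height (area 165.00 mm²); Taking the first minus the rest: starting from the 29.5×26.5 cube (781.75 mm²), the 18.5×14 cube at (1, -1.5) partially overlaps it — only the 231.25 mm² overlap (of its 259.00 mm²) is removed, clipping the outline; the 16.5×10 cube at (0, 6.5) partially overlaps it — only the 72.00 mm² overlap (of its 165.00 mm²) is removed, clipping the outline — area = 478.50 mm². Checking containment: the cross-section at z = 4.8 is a subset of the cross-section at z = 0.96.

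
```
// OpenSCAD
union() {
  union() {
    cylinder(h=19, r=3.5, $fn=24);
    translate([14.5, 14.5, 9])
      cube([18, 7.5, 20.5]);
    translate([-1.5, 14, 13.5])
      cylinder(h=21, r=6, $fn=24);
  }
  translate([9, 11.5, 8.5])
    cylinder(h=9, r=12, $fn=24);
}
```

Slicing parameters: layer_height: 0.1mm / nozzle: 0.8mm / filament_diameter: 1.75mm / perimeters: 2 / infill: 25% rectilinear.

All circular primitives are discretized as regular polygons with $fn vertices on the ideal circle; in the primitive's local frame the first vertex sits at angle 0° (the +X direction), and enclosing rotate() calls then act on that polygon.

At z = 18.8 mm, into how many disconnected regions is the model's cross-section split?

At z = 18.8 mm: the r=3.5 cylinder contributes a regular 24-gon of circumradius 3.5; the 18×7.5 cube at (14.5, 14.5) contributes its full rectangle; the r=6 cylinder at (-1.5, 14) gives a regular 24-gon of circumradius 6 (constant along its height); Combining (union): the 3 present regions are separate (no shared area or edge), so areas and boundary lengths simply add and each stays a separate island — 3 connected regions; the cylinder at (9, 11.5) is not intersected at this z (z outside [8.5, 17.5]); Combining (union): only that combined region is present, so the union is just that shape — 3 connected regions. The result has 3 disconnected regions.

3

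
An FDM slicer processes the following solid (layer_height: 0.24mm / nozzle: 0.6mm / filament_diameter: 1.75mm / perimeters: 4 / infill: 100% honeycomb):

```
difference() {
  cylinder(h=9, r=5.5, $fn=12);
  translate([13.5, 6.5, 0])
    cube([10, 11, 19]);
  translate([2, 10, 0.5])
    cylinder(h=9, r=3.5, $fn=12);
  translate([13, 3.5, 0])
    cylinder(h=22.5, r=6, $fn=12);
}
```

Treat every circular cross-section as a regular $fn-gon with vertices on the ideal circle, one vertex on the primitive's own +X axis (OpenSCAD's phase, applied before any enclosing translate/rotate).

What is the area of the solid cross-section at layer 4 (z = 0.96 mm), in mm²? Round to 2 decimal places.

90.75 mm²

At z = 0.96 mm: the r=5.5 cylinder contributes a regular 12-gon of circumradius 5.5 (area = (12/2)·5.500²·sin(360°/12) = 90.75 mm²); the cube at (13.5, 6.5) is present — its section is the full 10×11 rectangle (area 110.00 mm²); the r=3.5 cylinder at (2, 10) gives a regular 12-gon of circumradius 3.5 (constant along its height) (area = (12/2)·3.500²·sin(360°/12) = 36.75 mm²); the r=6 cylinder at (13, 3.5) gives a regular 12-gon of circumradius 6 (constant along its height) (area = (12/2)·6.000²·sin(360°/12) = 108.00 mm²); After the difference (first − rest): starting from the r=5.5 cylinder (90.75 mm²), the 10×11 cube at (13.5, 6.5) misses the remaining region (no effect); the r=3.5 cylinder at (2, 10) misses the remaining region (no effect); the r=6 cylinder at (13, 3.5) misses the remaining region (no effect) — area = 90.75 mm². Overall, the cross-section is a single solid region. Net area = 90.75 mm².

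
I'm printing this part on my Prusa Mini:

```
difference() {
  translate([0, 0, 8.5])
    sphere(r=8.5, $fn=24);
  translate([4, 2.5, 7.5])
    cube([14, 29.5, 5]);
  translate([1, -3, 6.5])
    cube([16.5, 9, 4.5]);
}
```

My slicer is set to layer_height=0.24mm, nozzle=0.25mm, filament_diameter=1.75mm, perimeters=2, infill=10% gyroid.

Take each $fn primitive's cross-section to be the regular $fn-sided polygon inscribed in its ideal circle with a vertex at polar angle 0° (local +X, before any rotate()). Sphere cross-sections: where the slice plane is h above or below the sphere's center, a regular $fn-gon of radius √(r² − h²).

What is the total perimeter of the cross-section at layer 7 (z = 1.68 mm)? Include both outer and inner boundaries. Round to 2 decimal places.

At z = 1.68 mm: the sphere: section is a regular 24-gon, circumradius = √(r²−h²) = √(8.5²−6.82²) = 5.073 (perimeter = 2·24·5.073·sin(180°/24) = 31.79 mm); the cube at (4, 2.5) is not intersected at this z (z outside [7.5, 12.5]); the cube at (1, -3) is absent (z outside [6.5, 11]); Subtracting the remaining from the first: none of the subtracted shapes is present at this height, so the r=8.5 sphere is unchanged — boundary = 31.79 mm. Overall, the cross-section is a single solid region. Total boundary length (outer) = 31.79 mm.

31.79 mm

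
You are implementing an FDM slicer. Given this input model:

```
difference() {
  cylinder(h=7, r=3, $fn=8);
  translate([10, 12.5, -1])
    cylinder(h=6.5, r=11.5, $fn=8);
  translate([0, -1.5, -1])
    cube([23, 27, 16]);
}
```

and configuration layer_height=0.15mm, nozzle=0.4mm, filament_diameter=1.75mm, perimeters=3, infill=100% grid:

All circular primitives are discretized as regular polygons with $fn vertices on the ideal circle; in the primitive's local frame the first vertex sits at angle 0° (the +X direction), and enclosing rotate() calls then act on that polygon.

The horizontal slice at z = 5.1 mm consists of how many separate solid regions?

1

At z = 5.1 mm: the r=3 cylinder contributes a regular 8-gon of circumradius 3; the r=11.5 cylinder at (10, 12.5) gives a regular 8-gon of circumradius 11.5 (constant along its height); the 23×27 cube at (0, -1.5) contributes its full rectangle; After the difference (first − rest): starting from the r=3 cylinder, the r=11.5 cylinder at (10, 12.5) misses the remaining region (no effect); the 23×27 cube at (0, -1.5) partially overlaps it — only the 10.40 mm² overlap (of its 621.00 mm²) is removed, clipping the outline — 1 connected region. The result has 1 disconnected region.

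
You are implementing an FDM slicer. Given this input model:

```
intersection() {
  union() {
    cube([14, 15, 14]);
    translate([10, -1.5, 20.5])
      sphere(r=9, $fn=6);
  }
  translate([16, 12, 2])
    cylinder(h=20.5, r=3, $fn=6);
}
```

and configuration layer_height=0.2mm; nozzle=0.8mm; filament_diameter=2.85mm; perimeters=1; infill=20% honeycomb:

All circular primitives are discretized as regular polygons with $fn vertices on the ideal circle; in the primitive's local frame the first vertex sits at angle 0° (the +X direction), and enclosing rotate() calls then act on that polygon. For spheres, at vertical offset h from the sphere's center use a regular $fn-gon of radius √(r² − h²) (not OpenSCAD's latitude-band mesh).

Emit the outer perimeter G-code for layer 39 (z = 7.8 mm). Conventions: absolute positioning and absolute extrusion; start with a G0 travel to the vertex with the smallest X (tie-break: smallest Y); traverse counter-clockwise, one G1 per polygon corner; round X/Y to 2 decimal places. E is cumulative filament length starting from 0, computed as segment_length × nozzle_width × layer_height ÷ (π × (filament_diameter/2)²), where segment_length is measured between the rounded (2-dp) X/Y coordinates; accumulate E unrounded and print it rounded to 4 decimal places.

At z = 7.8 mm: the cube is present — its section is the full 14×15 rectangle; the sphere at (10, -1.5) is absent (|z−center|=12.700 > r=9); Taking the union: only the 14×15 cube is present, so the union is just that shape — 1 connected region; the r=3 cylinder at (16, 12) gives a regular 6-gon of circumradius 3 (constant along its height); Keeping only the common overlap: the r=3 cylinder at (16, 12) partially overlaps the result so far; clipping to the common part keeps 1.73 mm² — 1 connected region. The outline is a single polygon with 3 vertices. Extrusion per mm of travel: 0.8 × 0.2 / (π × 1.425²) = 0.025081. Accumulating E over each segment gives final E = 0.1870.

G0 X13.00 Y12.00 Z7.80
G1 X14.00 Y10.27 E0.0501
G1 X14.00 Y13.73 E0.1369
G1 X13.00 Y12.00 E0.1870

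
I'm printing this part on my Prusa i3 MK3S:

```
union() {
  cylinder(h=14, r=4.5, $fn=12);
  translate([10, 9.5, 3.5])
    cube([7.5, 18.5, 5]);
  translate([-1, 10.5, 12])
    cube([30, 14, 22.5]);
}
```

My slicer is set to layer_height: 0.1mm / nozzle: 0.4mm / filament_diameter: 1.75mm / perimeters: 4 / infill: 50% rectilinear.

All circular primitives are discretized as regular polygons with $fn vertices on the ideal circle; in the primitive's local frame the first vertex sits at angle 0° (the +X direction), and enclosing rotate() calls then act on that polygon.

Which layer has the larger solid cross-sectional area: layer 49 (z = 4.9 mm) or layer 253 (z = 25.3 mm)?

Layer 49 (z = 4.9): the r=4.5 cylinder contributes a regular 12-gon of circumradius 4.5 (area = (12/2)·4.500²·sin(360°/12) = 60.75 mm²); the cube at (10, 9.5) is present — its section is the full 7.5×18.5 rectangle (area 138.75 mm²); the cube at (-1, 10.5) is not intersected at this z (z outside [12, 34.5]); Combining (union): the 2 present regions are separate (no shared area or edge), so areas and boundary lengths simply add and each stays a separate island — area = 199.50 mm². So its area = 199.50 mm². Layer 253 (z = 25.3): the cylinder does not reach this height (z outside [0, 14]); the cube at (10, 9.5) is absent (z outside [3.5, 8.5]); the 30×14 cube at (-1, 10.5) contributes its full rectangle (area 420.00 mm²); Combining (union): only the 30×14 cube at (-1, 10.5) is present, so the union is just that shape — area = 420.00 mm². So its area = 420.00 mm². Layer 253 is larger (420.00 vs 199.50 mm²).

layer 253 (z = 25.3 mm)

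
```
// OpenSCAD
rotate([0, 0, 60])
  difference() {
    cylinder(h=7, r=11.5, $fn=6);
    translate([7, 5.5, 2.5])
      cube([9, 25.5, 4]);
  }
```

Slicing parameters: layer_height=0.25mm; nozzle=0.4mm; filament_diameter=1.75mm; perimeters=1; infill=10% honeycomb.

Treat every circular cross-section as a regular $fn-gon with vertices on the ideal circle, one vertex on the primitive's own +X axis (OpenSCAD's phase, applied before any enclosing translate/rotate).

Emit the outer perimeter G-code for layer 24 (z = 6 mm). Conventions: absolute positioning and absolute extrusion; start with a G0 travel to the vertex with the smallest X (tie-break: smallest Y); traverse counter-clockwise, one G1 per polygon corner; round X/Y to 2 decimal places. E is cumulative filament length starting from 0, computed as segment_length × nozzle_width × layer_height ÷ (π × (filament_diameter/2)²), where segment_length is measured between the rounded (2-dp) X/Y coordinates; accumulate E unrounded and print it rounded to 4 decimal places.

At z = 6 mm: the r=11.5 cylinder contributes a regular 6-gon of circumradius 11.5; the cube at (7, 5.5) (footprint 9×25.5) is included at this height; Taking the first minus the rest: starting from the r=11.5 cylinder, the 9×25.5 cube at (7, 5.5) partially overlaps it — only the 1.52 mm² overlap (of its 229.50 mm²) is removed, clipping the outline — 1 connected region; (rotated 60° about Z; rotation is an isometry so areas/perimeters/island counts are preserved). The outline is a single polygon with 9 vertices. Extrusion per mm of travel: 0.4 × 0.25 / (π × 0.875²) = 0.041575. Accumulating E over each segment gives final E = 2.9093.

G0 X-11.50 Y0.00 Z6.00
G1 X-5.75 Y-9.96 E0.4781
G1 X5.75 Y-9.96 E0.9563
G1 X11.50 Y0.00 E1.4344
G1 X5.75 Y9.96 E1.9125
G1 X-0.60 Y9.96 E2.1765
G1 X-1.26 Y8.81 E2.2317
G1 X-3.25 Y9.96 E2.3272
G1 X-5.75 Y9.96 E2.4312
G1 X-11.50 Y0.00 E2.9093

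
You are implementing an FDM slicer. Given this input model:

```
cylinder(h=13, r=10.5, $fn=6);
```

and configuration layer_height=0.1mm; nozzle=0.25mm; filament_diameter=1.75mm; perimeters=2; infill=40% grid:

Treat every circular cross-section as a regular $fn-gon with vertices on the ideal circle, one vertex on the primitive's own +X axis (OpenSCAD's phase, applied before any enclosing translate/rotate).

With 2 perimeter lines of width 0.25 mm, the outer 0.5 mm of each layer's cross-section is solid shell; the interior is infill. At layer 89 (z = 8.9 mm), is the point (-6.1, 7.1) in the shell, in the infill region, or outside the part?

shell

At z = 8.9 mm: the cylinder: section is a regular 6-gon, circumradius r=10.5. Overall, the cross-section is a single solid region. The nearest boundary edge runs (-5.25, 9.09)→(-10.50, 0.00); distance from the point to it = 0.26 mm. The point is inside the cross-section, 0.26 mm from the nearest boundary — within the 0.5 mm shell band (2 × 0.25).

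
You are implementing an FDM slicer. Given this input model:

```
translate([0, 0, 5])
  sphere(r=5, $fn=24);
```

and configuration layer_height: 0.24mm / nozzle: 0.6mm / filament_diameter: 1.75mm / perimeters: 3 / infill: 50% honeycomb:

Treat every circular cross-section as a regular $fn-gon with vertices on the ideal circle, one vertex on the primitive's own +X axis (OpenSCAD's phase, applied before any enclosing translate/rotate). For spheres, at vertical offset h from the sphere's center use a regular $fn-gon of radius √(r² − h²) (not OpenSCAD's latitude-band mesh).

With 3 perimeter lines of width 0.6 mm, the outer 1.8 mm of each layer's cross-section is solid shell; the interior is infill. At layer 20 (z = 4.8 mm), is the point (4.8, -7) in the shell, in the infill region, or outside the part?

At z = 4.8 mm: the r=5 sphere slices to a regular 24-gon of circumradius 4.996 (√(r²−h²) with h=0.2 from center). Overall, the cross-section is a single solid region. The nearest boundary edge runs (2.50, -4.33)→(3.53, -3.53); distance from the point to it = 3.52 mm. The point is not inside any of the regions above, so it lies outside the cross-section (3.52 mm from the nearest boundary).

outside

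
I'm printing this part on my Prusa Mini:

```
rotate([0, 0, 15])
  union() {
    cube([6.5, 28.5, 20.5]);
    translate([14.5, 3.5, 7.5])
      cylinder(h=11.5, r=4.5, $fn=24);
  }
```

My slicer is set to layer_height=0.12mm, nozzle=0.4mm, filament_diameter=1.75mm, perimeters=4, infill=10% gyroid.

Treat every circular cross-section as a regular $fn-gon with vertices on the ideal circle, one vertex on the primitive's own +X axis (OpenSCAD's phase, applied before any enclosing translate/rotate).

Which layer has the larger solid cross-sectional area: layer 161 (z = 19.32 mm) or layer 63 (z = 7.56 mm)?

Layer 161 (z = 19.32): the cube (footprint 6.5×28.5) is included at this height (area 185.25 mm²); the cylinder at (14.5, 3.5) does not reach this height (z outside [7.5, 19]); Taking the union: only the 6.5×28.5 cube is present, so the union is just that shape — area = 185.25 mm²; (rotated 15° about Z; rotation is an isometry so areas/perimeters/island counts are preserved). So its area = 185.25 mm². Layer 63 (z = 7.56): the cube (footprint 6.5×28.5) is included at this height (area 185.25 mm²); the r=4.5 cylinder at (14.5, 3.5) gives a regular 24-gon of circumradius 4.5 (constant along its height) (area = (24/2)·4.500²·sin(360°/24) = 62.89 mm²); Merging all regions: the 2 present regions are separate (no shared area or edge), so areas and boundary lengths simply add and each stays a separate island — area = 248.14 mm²; (whole slice rotated 15° about Z — lengths, areas and connectivity unchanged). So its area = 248.14 mm². Layer 63 is larger (248.14 vs 185.25 mm²).

layer 63 (z = 7.56 mm)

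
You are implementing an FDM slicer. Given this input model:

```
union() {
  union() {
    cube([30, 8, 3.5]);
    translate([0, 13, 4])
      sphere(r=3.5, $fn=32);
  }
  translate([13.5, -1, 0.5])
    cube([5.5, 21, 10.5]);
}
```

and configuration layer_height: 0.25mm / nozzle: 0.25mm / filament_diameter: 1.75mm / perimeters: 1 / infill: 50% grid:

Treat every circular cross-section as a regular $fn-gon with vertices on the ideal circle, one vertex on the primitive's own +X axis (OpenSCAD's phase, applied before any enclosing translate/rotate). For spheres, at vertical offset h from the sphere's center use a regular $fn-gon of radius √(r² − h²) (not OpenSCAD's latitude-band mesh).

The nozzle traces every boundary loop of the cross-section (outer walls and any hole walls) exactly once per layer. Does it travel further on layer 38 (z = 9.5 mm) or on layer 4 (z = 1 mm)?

layer 4 (z = 1 mm)

Layer 38 (z = 9.5): the cube does not reach this height (z outside [0, 3.5]); the sphere at (0, 13) does not reach this height (|z−center|=5.500 > r=3.5); Merging all regions: nothing is present at this height; the cube at (13.5, -1) is present — its section is the full 5.5×21 rectangle (perimeter 53.00 mm); Taking the union: only the 5.5×21 cube at (13.5, -1) is present, so the union is just that shape — boundary = 53.00 mm. So its perimeter = 53.00 mm. Layer 4 (z = 1): the cube (footprint 30×8) is included at this height (perimeter 76.00 mm); the r=3.5 sphere at (0, 13) slices to a regular 32-gon of circumradius 1.803 (√(r²−h²) with h=3 from center) (perimeter = 2·32·1.803·sin(180°/32) = 11.31 mm); Combining (union): the 2 present regions are separate (no shared area or edge), so areas and boundary lengths simply add and each stays a separate island — boundary = 87.31 mm; the cube at (13.5, -1) is present — its section is the full 5.5×21 rectangle (perimeter 53.00 mm); Merging all regions: the regions partially overlap (shared area 44.00 mm²), so the edge portions inside another operand are dropped and the merged outline is re-measured after clipping — boundary = 113.31 mm. So its perimeter = 113.31 mm. Layer 4 is larger (113.31 vs 53.00 mm).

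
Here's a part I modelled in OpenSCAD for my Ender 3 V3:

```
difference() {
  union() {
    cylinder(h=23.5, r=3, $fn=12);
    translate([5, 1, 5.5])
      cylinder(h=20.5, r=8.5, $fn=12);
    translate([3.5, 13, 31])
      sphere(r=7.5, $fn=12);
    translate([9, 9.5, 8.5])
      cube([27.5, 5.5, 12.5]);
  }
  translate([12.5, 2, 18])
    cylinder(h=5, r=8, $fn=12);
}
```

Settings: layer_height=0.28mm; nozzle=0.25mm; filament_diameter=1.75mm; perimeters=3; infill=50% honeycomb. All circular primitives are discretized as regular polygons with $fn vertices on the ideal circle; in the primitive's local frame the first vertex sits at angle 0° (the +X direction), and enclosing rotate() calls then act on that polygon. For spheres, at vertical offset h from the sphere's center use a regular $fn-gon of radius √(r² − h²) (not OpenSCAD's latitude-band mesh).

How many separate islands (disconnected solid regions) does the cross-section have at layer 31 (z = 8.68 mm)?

At z = 8.68 mm: the cylinder: section is a regular 12-gon, circumradius r=3; the r=8.5 cylinder at (5, 1) contributes a regular 12-gon of circumradius 8.5; the sphere at (3.5, 13) does not reach this height (|z−center|=22.320 > r=7.5); the 27.5×5.5 cube at (9, 9.5) contributes its full rectangle; Taking the union: the regions partially overlap (shared area 27.00 mm²), so overlapping operands fuse into one piece — 2 connected regions; the cylinder at (12.5, 2) does not reach this height (z outside [18, 23]); Subtracting the remaining from the first: none of the subtracted shapes is present at this height, so that combined region is unchanged — 2 connected regions. Overall, the cross-section has 2 separate islands. Island count = 2.

2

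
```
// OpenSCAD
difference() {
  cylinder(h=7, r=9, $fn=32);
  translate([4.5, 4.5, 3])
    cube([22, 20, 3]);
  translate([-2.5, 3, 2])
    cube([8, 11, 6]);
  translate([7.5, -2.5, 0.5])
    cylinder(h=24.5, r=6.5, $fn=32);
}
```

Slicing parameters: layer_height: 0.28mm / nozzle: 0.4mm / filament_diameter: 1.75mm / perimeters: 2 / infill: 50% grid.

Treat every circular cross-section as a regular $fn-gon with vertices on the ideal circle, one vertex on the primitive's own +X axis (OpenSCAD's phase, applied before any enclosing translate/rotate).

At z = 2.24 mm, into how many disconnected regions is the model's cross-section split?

At z = 2.24 mm: the cylinder: section is a regular 32-gon, circumradius r=9; the cube at (4.5, 4.5) is absent (z outside [3, 6]); the cube at (-2.5, 3) is present — its section is the full 8×11 rectangle; the r=6.5 cylinder at (7.5, -2.5) contributes a regular 32-gon of circumradius 6.5; Subtracting the remaining from the first: starting from the r=9 cylinder, the 8×11 cube at (-2.5, 3) partially overlaps it — only the 44.19 mm² overlap (of its 88.00 mm²) is removed, clipping the outline; the r=6.5 cylinder at (7.5, -2.5) partially overlaps it — only the 68.35 mm² overlap (of its 131.88 mm²) is removed, clipping the outline — 2 connected regions. The result has 2 disconnected regions.

2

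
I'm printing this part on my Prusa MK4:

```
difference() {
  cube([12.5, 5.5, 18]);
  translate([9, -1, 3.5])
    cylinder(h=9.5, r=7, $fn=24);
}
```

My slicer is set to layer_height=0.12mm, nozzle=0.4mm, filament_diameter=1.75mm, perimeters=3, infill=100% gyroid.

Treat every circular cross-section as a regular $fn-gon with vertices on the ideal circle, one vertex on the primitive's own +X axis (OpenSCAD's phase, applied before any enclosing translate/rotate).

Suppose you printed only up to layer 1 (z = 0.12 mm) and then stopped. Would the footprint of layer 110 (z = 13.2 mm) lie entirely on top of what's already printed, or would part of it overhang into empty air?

entirely on top

Compare the two slices. At z = 0.12: the 12.5×5.5 cube contributes its full rectangle (area 68.75 mm²); the cylinder at (9, -1) is not intersected at this z (z outside [3.5, 13]); After the difference (first − rest): none of the subtracted shapes is present at this height, so the 12.5×5.5 cube is unchanged — area = 68.75 mm². At z = 13.2: the 12.5×5.5 cube contributes its full rectangle (area 68.75 mm²); the cylinder at (9, -1) is not intersected at this z (z outside [3.5, 13]); After the difference (first − rest): none of the subtracted shapes is present at this height, so the 12.5×5.5 cube is unchanged — area = 68.75 mm². Checking containment: the cross-section at z = 13.2 is a subset of the cross-section at z = 0.12.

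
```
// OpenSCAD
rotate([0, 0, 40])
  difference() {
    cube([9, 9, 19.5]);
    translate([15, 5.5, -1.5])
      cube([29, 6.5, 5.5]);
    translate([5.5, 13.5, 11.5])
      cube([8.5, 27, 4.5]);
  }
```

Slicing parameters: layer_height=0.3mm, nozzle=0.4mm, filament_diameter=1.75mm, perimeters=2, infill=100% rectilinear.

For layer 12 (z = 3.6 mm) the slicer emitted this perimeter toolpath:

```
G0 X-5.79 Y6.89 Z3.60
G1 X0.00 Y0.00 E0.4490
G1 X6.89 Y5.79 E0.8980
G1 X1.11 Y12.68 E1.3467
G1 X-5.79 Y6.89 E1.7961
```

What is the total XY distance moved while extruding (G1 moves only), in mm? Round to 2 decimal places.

Sum the Euclidean lengths of each G1 segment: total = 36.00 mm.

36.00 mm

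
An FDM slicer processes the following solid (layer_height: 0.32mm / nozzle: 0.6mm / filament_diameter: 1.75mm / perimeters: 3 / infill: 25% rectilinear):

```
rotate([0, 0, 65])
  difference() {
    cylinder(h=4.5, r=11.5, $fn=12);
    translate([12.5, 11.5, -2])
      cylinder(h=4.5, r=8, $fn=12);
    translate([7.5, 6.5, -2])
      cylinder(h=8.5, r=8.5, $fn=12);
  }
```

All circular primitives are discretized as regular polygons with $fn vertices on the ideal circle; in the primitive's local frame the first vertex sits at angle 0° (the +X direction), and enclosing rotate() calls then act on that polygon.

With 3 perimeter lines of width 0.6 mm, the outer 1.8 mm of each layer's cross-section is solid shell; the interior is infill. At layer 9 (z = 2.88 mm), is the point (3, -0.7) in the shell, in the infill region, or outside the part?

infill

At z = 2.88 mm: the r=11.5 cylinder gives a regular 12-gon of circumradius 11.5 (constant along its height); the cylinder at (12.5, 11.5) is absent (z outside [-2, 2.5]); the r=8.5 cylinder at (7.5, 6.5) gives a regular 12-gon of circumradius 8.5 (constant along its height); After the difference (first − rest): starting from the r=11.5 cylinder, the r=8.5 cylinder at (7.5, 6.5) partially overlaps it — only the 111.89 mm² overlap (of its 216.75 mm²) is removed, clipping the outline — 1 connected region; (whole slice rotated 65° about Z — lengths, areas and connectivity unchanged). Overall, the cross-section is a single solid region. Undo the 65° rotation: the query point maps to (0.633, -3.015) in the un-rotated model frame. The nearest boundary edge runs (0.14, 2.25)→(3.25, -0.86); distance from the point to it = 3.37 mm. The point is inside the cross-section and 3.37 mm from the nearest boundary — more than the 1.8 mm shell width (3 × 0.6), so it's in the infill interior.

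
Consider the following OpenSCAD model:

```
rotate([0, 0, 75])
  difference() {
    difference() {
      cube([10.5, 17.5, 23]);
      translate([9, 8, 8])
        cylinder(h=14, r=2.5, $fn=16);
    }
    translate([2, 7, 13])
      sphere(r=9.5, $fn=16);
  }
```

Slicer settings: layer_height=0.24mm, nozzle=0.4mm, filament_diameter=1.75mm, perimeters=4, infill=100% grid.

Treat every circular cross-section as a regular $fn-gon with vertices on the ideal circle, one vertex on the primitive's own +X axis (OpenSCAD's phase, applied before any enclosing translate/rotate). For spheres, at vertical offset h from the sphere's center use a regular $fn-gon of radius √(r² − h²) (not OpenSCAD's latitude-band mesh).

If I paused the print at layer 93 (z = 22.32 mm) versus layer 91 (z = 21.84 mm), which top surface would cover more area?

layer 93 (z = 22.32 mm)

Layer 93 (z = 22.32): the cube is present — its section is the full 10.5×17.5 rectangle (area 183.75 mm²); the cylinder at (9, 8) does not reach this height (z outside [8, 22]); Taking the first minus the rest: none of the subtracted shapes is present at this height, so the 10.5×17.5 cube is unchanged — area = 183.75 mm²; the sphere at (2, 7): section is a regular 16-gon, circumradius = √(r²−h²) = √(9.5²−9.32²) = 1.841 (area = (16/2)·1.841²·sin(360°/16) = 10.37 mm²); Subtracting the remaining from the first: starting from that combined region (183.75 mm²), the r=9.5 sphere at (2, 7) lies wholly inside it (removes its full 10.37 mm² and its 11.49 mm outline becomes a hole wall) — area = 173.38 mm²; (whole slice rotated 75° about Z — lengths, areas and connectivity unchanged). So its area = 173.38 mm². Layer 91 (z = 21.84): the cube is present — its section is the full 10.5×17.5 rectangle (area 183.75 mm²); the r=2.5 cylinder at (9, 8) gives a regular 16-gon of circumradius 2.5 (constant along its height) (area = (16/2)·2.500²·sin(360°/16) = 19.13 mm²); After the difference (first − rest): starting from the 10.5×17.5 cube (183.75 mm²), the r=2.5 cylinder at (9, 8) partially overlaps it — only the 16.48 mm² overlap (of its 19.13 mm²) is removed, clipping the outline — area = 167.27 mm²; the r=9.5 sphere at (2, 7) contributes a regular 16-gon of circumradius √(9.5²−8.84²) = 3.479 (area = (16/2)·3.479²·sin(360°/16) = 37.06 mm²); Taking the first minus the rest: starting from that combined region (167.27 mm²), the r=9.5 sphere at (2, 7) partially overlaps it — only the 31.44 mm² overlap (of its 37.06 mm²) is removed, clipping the outline — area = 135.83 mm²; (whole slice rotated 75° about Z — lengths, areas and connectivity unchanged). So its area = 135.83 mm². Layer 93 is larger (173.38 vs 135.83 mm²).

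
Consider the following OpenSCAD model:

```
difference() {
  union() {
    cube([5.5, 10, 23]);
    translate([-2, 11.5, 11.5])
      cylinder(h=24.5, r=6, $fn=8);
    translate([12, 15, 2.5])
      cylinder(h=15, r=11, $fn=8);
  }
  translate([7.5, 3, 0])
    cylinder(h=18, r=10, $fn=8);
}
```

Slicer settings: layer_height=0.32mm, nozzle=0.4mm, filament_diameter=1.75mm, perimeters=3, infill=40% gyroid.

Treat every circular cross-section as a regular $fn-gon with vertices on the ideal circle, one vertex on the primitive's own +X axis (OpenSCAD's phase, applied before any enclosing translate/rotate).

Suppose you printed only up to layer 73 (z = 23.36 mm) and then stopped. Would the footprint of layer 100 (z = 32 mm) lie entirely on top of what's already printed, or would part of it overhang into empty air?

entirely on top

Compare the two slices. At z = 23.36: the cube is not intersected at this z (z outside [0, 23]); the r=6 cylinder at (-2, 11.5) gives a regular 8-gon of circumradius 6 (constant along its height) (area = (8/2)·6.000²·sin(360°/8) = 101.82 mm²); the cylinder at (12, 15) does not reach this height (z outside [2.5, 17.5]); Merging all regions: only the r=6 cylinder at (-2, 11.5) is present, so the union is just that shape — area = 101.82 mm²; the cylinder at (7.5, 3) is not intersected at this z (z outside [0, 18]); Taking the first minus the rest: none of the subtracted shapes is present at this height, so the result so far is unchanged — area = 101.82 mm². At z = 32: the cube is not intersected at this z (z outside [0, 23]); the cylinder at (-2, 11.5): section is a regular 8-gon, circumradius r=6 (area = (8/2)·6.000²·sin(360°/8) = 101.82 mm²); the cylinder at (12, 15) does not reach this height (z outside [2.5, 17.5]); Combining (union): only the r=6 cylinder at (-2, 11.5) is present, so the union is just that shape — area = 101.82 mm²; the cylinder at (7.5, 3) does not reach this height (z outside [0, 18]); Subtracting the remaining from the first: none of the subtracted shapes is present at this height, so that combined region is unchanged — area = 101.82 mm². Checking containment: the cross-section at z = 32 is a subset of the cross-section at z = 23.36.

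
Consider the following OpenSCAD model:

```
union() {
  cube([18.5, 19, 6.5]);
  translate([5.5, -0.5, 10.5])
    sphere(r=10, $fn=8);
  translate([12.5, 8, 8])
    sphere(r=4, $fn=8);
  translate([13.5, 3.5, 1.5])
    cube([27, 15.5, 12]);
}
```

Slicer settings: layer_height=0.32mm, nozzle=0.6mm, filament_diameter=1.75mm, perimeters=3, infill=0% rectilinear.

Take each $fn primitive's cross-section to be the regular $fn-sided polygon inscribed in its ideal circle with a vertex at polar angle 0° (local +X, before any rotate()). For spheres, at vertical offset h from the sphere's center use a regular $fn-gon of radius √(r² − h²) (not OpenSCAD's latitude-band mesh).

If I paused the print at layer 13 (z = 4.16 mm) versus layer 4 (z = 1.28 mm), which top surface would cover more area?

Layer 13 (z = 4.16): the cube is present — its section is the full 18.5×19 rectangle (area 351.50 mm²); the sphere at (5.5, -0.5): section is a regular 8-gon, circumradius = √(r²−h²) = √(10²−6.34²) = 7.733 (area = (8/2)·7.733²·sin(360°/8) = 169.15 mm²); the r=4 sphere at (12.5, 8) contributes a regular 8-gon of circumradius √(4²−3.84²) = 1.120 (area = (8/2)·1.120²·sin(360°/8) = 3.55 mm²); the 27×15.5 cube at (13.5, 3.5) contributes its full rectangle (area 418.50 mm²); Merging all regions: the regions partially overlap — summed areas 942.70 mm² minus the doubly-counted overlap 153.04 mm² gives 789.66 mm² — area = 789.66 mm². So its area = 789.66 mm². Layer 4 (z = 1.28): the 18.5×19 cube contributes its full rectangle (area 351.50 mm²); the sphere at (5.5, -0.5): section is a regular 8-gon, circumradius = √(r²−h²) = √(10²−9.22²) = 3.872 (area = (8/2)·3.872²·sin(360°/8) = 42.40 mm²); the sphere at (12.5, 8) is not intersected at this z (|z−center|=6.720 > r=4); the cube at (13.5, 3.5) is absent (z outside [1.5, 13.5]); Combining (union): the regions partially overlap — summed areas 393.90 mm² minus the doubly-counted overlap 17.43 mm² gives 376.47 mm² — area = 376.47 mm². So its area = 376.47 mm². Layer 13 is larger (789.66 vs 376.47 mm²).

layer 13 (z = 4.16 mm)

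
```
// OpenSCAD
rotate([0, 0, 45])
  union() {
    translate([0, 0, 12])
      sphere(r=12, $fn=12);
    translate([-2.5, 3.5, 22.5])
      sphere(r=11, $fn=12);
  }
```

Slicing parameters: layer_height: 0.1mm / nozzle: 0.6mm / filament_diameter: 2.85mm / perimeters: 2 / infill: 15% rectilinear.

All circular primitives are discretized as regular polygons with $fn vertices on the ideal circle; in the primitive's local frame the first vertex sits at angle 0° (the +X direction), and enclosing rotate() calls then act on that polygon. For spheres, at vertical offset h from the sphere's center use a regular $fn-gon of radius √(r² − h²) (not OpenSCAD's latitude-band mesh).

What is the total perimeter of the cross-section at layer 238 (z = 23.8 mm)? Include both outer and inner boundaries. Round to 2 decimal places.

67.85 mm

At z = 23.8 mm: the sphere: section is a regular 12-gon, circumradius = √(r²−h²) = √(12²−11.8²) = 2.182 (perimeter = 2·12·2.182·sin(180°/12) = 13.55 mm); the sphere at (-2.5, 3.5): section is a regular 12-gon, circumradius = √(r²−h²) = √(11²−1.3²) = 10.923 (perimeter = 2·12·10.923·sin(180°/12) = 67.85 mm); Taking the union: the r=12 sphere lies entirely inside the r=11 sphere at (-2.5, 3.5), so the union is just the r=11 sphere at (-2.5, 3.5) — boundary = 67.85 mm; (rotated 45° about Z; rotation is an isometry so areas/perimeters/island counts are preserved). Overall, the cross-section is a single solid region. Total boundary length (outer) = 67.85 mm.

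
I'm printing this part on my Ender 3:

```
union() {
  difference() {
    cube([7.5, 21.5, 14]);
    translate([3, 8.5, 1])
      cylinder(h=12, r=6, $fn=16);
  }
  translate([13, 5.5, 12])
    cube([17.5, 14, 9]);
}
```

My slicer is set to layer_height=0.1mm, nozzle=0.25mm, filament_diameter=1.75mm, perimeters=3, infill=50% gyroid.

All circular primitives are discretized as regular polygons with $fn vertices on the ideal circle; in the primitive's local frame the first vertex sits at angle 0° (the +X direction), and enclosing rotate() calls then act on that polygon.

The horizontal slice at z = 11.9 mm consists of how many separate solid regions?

At z = 11.9 mm: the cube (footprint 7.5×21.5) is included at this height; the cylinder at (3, 8.5): section is a regular 16-gon, circumradius r=6; Taking the first minus the rest: starting from the 7.5×21.5 cube, the r=6 cylinder at (3, 8.5) partially overlaps it — only the 81.62 mm² overlap (of its 110.21 mm²) is removed, clipping the outline — 2 connected regions; the cube at (13, 5.5) is not intersected at this z (z outside [12, 21]); Merging all regions: only the result so far is present, so the union is just that shape — 2 connected regions. The result has 2 disconnected regions.

2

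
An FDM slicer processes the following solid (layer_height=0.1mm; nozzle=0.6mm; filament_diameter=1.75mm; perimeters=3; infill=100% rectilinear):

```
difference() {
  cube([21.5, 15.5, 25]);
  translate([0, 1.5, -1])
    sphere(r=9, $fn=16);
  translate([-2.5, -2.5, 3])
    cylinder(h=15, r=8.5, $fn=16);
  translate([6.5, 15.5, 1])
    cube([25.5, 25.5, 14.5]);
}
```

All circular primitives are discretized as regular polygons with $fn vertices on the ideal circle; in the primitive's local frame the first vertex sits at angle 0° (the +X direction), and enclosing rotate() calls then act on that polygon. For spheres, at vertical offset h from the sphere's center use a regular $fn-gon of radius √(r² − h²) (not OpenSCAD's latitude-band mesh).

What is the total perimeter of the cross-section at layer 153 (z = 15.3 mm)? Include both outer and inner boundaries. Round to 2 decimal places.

At z = 15.3 mm: the cube is present — its section is the full 21.5×15.5 rectangle (perimeter 74.00 mm); the sphere at (0, 1.5) is not intersected at this z (|z−center|=16.300 > r=9); the r=8.5 cylinder at (-2.5, -2.5) contributes a regular 16-gon of circumradius 8.5 (perimeter = 2·16·8.500·sin(180°/16) = 53.06 mm); the cube at (6.5, 15.5) is present — its section is the full 25.5×25.5 rectangle (perimeter 102.00 mm); After the difference (first − rest): starting from the 21.5×15.5 cube, the r=8.5 cylinder at (-2.5, -2.5) partially overlaps it — only the 20.29 mm² overlap (of its 221.19 mm²) is removed, clipping the outline; the 25.5×25.5 cube at (6.5, 15.5) misses the remaining region (no effect) — boundary = 71.16 mm. Overall, the cross-section is a single solid region. Total boundary length (outer) = 71.16 mm.

71.16 mm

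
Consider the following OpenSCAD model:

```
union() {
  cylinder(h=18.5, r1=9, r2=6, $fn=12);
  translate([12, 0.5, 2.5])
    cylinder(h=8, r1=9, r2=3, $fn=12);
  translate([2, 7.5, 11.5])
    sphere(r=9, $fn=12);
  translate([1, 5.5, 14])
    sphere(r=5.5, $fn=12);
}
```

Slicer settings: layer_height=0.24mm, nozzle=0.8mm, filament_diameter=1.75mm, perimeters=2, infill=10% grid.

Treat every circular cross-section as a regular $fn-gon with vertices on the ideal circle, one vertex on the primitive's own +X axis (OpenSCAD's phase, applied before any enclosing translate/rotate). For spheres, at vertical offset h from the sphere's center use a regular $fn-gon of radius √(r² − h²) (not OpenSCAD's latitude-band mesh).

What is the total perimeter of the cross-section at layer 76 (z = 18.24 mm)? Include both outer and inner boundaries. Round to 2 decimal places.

At z = 18.24 mm: the cone: at t=0.986 of its height the radius interpolates to r₁+(r₂−r₁)t = 6.042, giving a regular 12-gon of that circumradius (perimeter = 2·12·6.042·sin(180°/12) = 37.53 mm); the cone at (12, 0.5) is not intersected at this z (z outside [2.5, 10.5]); the sphere at (2, 7.5): section is a regular 12-gon, circumradius = √(r²−h²) = √(9²−6.74²) = 5.964 (perimeter = 2·12·5.964·sin(180°/12) = 37.05 mm); the r=5.5 sphere at (1, 5.5) slices to a regular 12-gon of circumradius 3.503 (√(r²−h²) with h=4.24 from center) (perimeter = 2·12·3.503·sin(180°/12) = 21.76 mm); Taking the union: the regions partially overlap (shared area 61.17 mm²), so the edge portions inside another operand are dropped and the merged outline is re-measured after clipping — boundary = 54.25 mm. Overall, the cross-section is a single solid region. Total boundary length (outer) = 54.25 mm.

54.25 mm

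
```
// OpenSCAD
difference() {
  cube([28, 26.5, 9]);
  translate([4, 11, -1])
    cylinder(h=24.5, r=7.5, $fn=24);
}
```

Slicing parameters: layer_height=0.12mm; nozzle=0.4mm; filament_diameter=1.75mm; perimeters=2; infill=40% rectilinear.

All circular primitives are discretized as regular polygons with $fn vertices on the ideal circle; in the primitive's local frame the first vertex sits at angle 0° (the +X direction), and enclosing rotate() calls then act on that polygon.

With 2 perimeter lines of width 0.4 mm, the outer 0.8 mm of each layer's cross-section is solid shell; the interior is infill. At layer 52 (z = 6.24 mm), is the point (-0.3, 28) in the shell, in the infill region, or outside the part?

At z = 6.24 mm: the cube is present — its section is the full 28×26.5 rectangle; the cylinder at (4, 11): section is a regular 24-gon, circumradius r=7.5; Subtracting the remaining from the first: starting from the 28×26.5 cube, the r=7.5 cylinder at (4, 11) partially overlaps it — only the 144.03 mm² overlap (of its 174.70 mm²) is removed, clipping the outline — 1 connected region. Overall, the cross-section is a single solid region. The nearest boundary edge runs (0.00, 26.50)→(28.00, 26.50); distance from the point to it = 1.53 mm. The point is not inside any of the regions above, so it lies outside the cross-section (1.53 mm from the nearest boundary).

outside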